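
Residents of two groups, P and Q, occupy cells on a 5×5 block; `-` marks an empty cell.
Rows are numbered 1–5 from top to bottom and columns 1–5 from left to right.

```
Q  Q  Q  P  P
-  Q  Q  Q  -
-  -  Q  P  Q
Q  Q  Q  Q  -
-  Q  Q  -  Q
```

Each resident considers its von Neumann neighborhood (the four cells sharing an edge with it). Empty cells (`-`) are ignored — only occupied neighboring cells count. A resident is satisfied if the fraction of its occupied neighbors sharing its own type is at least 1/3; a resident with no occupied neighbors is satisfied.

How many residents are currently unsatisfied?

Row 1: (1,1)Q 1/1 ✓ · (1,2)Q 3/3 ✓ · (1,3)Q 2/3 ✓ · (1,4)P 1/3 ✓ · (1,5)P 1/1 ✓
Row 2: (2,2)Q 2/2 ✓ · (2,3)Q 4/4 ✓ · (2,4)Q 1/3 ✓
Row 3: (3,3)Q 2/3 ✓ · (3,4)P 0/4 ✗ · (3,5)Q 0/1 ✗
Row 4: (4,1)Q 1/1 ✓ · (4,2)Q 3/3 ✓ · (4,3)Q 4/4 ✓ · (4,4)Q 1/2 ✓
Row 5: (5,2)Q 2/2 ✓ · (5,3)Q 2/2 ✓ · (5,5)Q 0/0 ✓
Unsatisfied: (3,4), (3,5) — 2 in total.

2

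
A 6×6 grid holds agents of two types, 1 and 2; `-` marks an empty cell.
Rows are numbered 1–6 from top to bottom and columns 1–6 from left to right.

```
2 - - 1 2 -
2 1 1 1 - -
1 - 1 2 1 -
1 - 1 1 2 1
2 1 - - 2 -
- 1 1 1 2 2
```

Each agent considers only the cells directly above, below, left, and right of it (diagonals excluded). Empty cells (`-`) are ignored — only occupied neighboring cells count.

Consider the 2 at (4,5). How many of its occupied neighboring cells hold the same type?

Occupied neighbors of (4,5): (3,5)=1, (5,5)=2, (4,4)=1, (4,6)=1.
Same type (2): 1 of 4.

1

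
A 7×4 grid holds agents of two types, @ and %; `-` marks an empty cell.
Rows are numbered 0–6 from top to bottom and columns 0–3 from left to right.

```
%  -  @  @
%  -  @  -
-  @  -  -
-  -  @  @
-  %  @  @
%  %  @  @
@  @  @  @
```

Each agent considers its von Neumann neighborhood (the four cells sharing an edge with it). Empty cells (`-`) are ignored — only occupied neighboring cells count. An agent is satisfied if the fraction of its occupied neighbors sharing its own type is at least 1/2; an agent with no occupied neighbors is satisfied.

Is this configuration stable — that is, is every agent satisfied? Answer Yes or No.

Yes

Row 0: (0,0)% 1/1 ok · (0,2)@ 2/2 ok · (0,3)@ 1/1 ok
Row 1: (1,0)% 1/1 ok · (1,2)@ 1/1 ok
Row 2: (2,1)@ 0/0 ok
Row 3: (3,2)@ 2/2 ok · (3,3)@ 2/2 ok
Row 4: (4,1)% 1/2 ok · (4,2)@ 3/4 ok · (4,3)@ 3/3 ok
Row 5: (5,0)% 1/2 ok · (5,1)% 2/4 ok · (5,2)@ 3/4 ok · (5,3)@ 3/3 ok
Row 6: (6,0)@ 1/2 ok · (6,1)@ 2/3 ok · (6,2)@ 3/3 ok · (6,3)@ 2/2 ok
All meet the threshold, so the configuration is stable.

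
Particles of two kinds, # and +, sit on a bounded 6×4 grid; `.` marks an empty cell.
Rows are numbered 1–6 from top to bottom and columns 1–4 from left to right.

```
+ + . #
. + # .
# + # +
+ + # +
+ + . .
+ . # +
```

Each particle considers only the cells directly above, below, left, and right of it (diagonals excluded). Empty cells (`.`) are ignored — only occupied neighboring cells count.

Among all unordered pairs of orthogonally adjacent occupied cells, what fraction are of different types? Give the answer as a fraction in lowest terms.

Scan each occupied cell's neighbors to the right and below so each pair is counted once.
Row 1: +(1,1)–+(1,2)= +(1,2)–+(2,2)=  → 0/2 unlike.
Row 2: +(2,2)–#(2,3)≠ +(2,2)–+(3,2)= #(2,3)–#(3,3)=  → 1/3 unlike.
Row 3: #(3,1)–+(3,2)≠ #(3,1)–+(4,1)≠ +(3,2)–#(3,3)≠ +(3,2)–+(4,2)= #(3,3)–+(3,4)≠ #(3,3)–#(4,3)= +(3,4)–+(4,4)=  → 4/7 unlike.
Row 4: +(4,1)–+(4,2)= +(4,1)–+(5,1)= +(4,2)–#(4,3)≠ +(4,2)–+(5,2)= #(4,3)–+(4,4)≠  → 2/5 unlike.
Row 5: +(5,1)–+(5,2)= +(5,1)–+(6,1)=  → 0/2 unlike.
Row 6: #(6,3)–+(6,4)≠  → 1/1 unlike.
Total adjacent occupied pairs: 20; unlike-type pairs: 8.
8/20 reduces to 2/5.

2/5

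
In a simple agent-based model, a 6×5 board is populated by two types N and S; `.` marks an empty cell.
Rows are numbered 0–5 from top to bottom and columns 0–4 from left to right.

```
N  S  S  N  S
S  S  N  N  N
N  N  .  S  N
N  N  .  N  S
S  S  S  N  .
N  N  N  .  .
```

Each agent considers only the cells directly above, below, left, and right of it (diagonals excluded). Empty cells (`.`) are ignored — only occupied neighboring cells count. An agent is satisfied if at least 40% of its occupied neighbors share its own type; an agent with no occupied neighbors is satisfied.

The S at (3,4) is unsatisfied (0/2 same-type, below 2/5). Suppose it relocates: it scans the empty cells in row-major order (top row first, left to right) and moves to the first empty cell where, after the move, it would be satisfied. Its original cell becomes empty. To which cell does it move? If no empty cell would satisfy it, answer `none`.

Vacating (3,4). Empty cells in order:
  (2,2): 1/3 same-type → still unsatisfied.
  (3,2): 1/3 same-type → still unsatisfied.
  (4,4): 0/1 same-type → still unsatisfied.
  (5,3): 0/2 same-type → still unsatisfied.
  (5,4): 0/0 same-type → satisfied — stop here.

(5,4)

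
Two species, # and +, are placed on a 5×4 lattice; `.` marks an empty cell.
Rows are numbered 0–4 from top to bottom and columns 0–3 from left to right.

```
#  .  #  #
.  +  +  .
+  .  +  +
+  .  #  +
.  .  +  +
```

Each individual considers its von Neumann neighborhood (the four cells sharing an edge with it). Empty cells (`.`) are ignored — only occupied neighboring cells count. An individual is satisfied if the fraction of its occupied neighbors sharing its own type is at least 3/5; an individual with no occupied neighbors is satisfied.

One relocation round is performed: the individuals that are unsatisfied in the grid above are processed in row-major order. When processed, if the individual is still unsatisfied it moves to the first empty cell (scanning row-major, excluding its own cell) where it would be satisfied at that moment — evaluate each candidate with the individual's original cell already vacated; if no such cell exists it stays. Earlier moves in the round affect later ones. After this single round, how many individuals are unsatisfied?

1

Initially unsatisfied (in order): (0,2), (3,2), (4,2).
  (0,2): no empty cell satisfies it; stays.
  (3,2) → (0,1).
  (4,2): now satisfied by earlier moves; stays.
Resulting grid:
# # # #
. + + .
+ . + +
+ . . +
. . + +
Unsatisfied now: (1,1).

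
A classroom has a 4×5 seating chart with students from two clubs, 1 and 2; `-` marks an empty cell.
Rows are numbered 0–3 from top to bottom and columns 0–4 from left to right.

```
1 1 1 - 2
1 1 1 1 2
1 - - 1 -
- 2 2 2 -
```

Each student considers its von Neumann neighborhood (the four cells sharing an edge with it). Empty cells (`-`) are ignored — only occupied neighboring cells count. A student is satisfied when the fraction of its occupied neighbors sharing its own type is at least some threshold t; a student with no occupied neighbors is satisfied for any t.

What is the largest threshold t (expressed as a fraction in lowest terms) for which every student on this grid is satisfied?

1/2

Row 0: (0,0)1 2/2 · (0,1)1 3/3 · (0,2)1 2/2 · (0,4)2 1/1
Row 1: (1,0)1 3/3 · (1,1)1 3/3 · (1,2)1 3/3 · (1,3)1 2/3 · (1,4)2 1/2
Row 2: (2,0)1 1/1 · (2,3)1 1/2
Row 3: (3,1)2 1/1 · (3,2)2 2/2 · (3,3)2 1/2
The smallest same-type fraction is 1/2 at (1,4), which reduces to 1/2. Any threshold above that leaves this student unsatisfied.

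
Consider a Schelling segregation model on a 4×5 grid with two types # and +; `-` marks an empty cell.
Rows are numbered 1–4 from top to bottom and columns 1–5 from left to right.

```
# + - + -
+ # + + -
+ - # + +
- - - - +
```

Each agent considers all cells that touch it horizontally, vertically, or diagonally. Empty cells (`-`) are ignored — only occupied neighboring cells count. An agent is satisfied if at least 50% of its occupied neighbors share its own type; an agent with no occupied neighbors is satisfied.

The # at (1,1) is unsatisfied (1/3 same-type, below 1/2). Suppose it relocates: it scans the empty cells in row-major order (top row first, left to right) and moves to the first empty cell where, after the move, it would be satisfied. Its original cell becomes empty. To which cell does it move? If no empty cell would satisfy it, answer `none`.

(4,2)

Vacating (1,1). Empty cells in order:
  (1,3): 1/5 same-type → still unsatisfied.
  (1,5): 0/2 same-type → still unsatisfied.
  (2,5): 0/4 same-type → still unsatisfied.
  (3,2): 2/5 same-type → still unsatisfied.
  (4,1): 0/1 same-type → still unsatisfied.
  (4,2): 1/2 same-type → satisfied — stop here.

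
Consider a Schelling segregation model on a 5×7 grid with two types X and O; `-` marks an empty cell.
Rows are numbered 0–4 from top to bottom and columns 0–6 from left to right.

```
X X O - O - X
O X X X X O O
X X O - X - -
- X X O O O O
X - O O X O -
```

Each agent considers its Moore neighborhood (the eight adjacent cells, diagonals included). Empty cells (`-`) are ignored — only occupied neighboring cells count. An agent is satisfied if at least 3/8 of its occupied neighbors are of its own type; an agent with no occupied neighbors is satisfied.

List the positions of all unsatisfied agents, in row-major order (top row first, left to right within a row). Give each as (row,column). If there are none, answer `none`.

(0,0)X 2/3 ok
(0,1)X 3/5 ok
(0,2)O 0/4 unhappy
(0,4)O 1/3 unhappy
(0,6)X 0/2 unhappy
(1,0)O 0/5 unhappy
(1,1)X 5/8 ok
(1,2)X 4/6 ok
(1,3)X 3/6 ok
(1,4)X 2/4 ok
(1,5)O 2/5 ok
(1,6)O 1/2 ok
(2,0)X 3/4 ok
(2,1)X 5/7 ok
(2,2)O 1/7 unhappy
(2,4)X 2/6 unhappy
(3,1)X 4/6 ok
(3,2)X 2/6 unhappy
(3,3)O 4/7 ok
(3,4)O 4/6 ok
(3,5)O 3/5 ok
(3,6)O 2/2 ok
(4,0)X 1/1 ok
(4,2)O 2/4 ok
(4,3)O 3/5 ok
(4,4)X 0/5 unhappy
(4,5)O 3/4 ok

(0,2), (0,4), (0,6), (1,0), (2,2), (2,4), (3,2), (4,4)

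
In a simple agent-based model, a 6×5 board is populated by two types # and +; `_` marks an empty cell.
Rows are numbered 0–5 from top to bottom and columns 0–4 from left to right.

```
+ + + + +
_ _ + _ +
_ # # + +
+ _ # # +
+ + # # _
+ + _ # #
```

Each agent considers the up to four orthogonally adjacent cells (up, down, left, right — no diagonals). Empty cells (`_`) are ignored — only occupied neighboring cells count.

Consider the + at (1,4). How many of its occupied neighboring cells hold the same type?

2

Occupied neighbors of (1,4): (0,4)=+, (2,4)=+.
Same type (+): 2 of 2.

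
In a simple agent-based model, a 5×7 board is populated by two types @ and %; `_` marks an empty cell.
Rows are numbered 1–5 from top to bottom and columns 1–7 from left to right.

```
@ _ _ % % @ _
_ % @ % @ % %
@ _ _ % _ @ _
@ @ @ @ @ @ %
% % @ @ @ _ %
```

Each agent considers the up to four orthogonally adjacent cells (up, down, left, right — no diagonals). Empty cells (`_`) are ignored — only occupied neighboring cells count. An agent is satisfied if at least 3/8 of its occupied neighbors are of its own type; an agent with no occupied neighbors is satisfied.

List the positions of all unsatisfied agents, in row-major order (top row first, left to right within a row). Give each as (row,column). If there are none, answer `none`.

(1,5), (1,6), (2,2), (2,3), (2,5), (2,6), (5,2)

(1,1)@ 0/0 satisfied
(1,4)% 2/2 satisfied
(1,5)% 1/3 not
(1,6)@ 0/2 not
(2,2)% 0/1 not
(2,3)@ 0/2 not
(2,4)% 2/4 satisfied
(2,5)@ 0/3 not
(2,6)% 1/4 not
(2,7)% 1/1 satisfied
(3,1)@ 1/1 satisfied
(3,4)% 1/2 satisfied
(3,6)@ 1/2 satisfied
(4,1)@ 2/3 satisfied
(4,2)@ 2/3 satisfied
(4,3)@ 3/3 satisfied
(4,4)@ 3/4 satisfied
(4,5)@ 3/3 satisfied
(4,6)@ 2/3 satisfied
(4,7)% 1/2 satisfied
(5,1)% 1/2 satisfied
(5,2)% 1/3 not
(5,3)@ 2/3 satisfied
(5,4)@ 3/3 satisfied
(5,5)@ 2/2 satisfied
(5,7)% 1/1 satisfied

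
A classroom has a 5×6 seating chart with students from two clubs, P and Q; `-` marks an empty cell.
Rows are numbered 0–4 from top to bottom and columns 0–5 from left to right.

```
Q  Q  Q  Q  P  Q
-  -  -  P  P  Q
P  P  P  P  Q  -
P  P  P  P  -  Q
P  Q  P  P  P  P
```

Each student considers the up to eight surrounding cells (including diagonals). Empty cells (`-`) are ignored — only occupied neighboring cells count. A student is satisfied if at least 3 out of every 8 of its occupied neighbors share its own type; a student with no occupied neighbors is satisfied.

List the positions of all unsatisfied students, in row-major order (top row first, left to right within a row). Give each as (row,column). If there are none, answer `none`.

(0,3), (0,5), (2,4), (3,5), (4,1)

(0,0)Q 1/1 satisfied
(0,1)Q 2/2 satisfied
(0,2)Q 2/3 satisfied
(0,3)Q 1/4 not
(0,4)P 2/5 satisfied
(0,5)Q 1/3 not
(1,3)P 4/7 satisfied
(1,4)P 3/7 satisfied
(1,5)Q 2/4 satisfied
(2,0)P 3/3 satisfied
(2,1)P 5/5 satisfied
(2,2)P 6/6 satisfied
(2,3)P 5/6 satisfied
(2,4)Q 2/6 not
(3,0)P 4/5 satisfied
(3,1)P 7/8 satisfied
(3,2)P 7/8 satisfied
(3,3)P 6/7 satisfied
(3,5)Q 1/3 not
(4,0)P 2/3 satisfied
(4,1)Q 0/5 not
(4,2)P 4/5 satisfied
(4,3)P 4/4 satisfied
(4,4)P 3/4 satisfied
(4,5)P 1/2 satisfied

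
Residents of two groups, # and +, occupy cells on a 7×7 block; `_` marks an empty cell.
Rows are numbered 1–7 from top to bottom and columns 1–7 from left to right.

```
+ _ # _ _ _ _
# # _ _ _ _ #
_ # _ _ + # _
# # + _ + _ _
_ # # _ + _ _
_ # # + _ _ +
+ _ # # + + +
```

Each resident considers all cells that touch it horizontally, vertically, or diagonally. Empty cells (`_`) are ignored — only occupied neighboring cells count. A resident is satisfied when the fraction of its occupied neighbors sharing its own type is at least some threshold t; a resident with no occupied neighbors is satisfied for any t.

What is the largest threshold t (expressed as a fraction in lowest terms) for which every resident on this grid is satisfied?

Row 1: (1,1)+ 0/2 · (1,3)# 1/1
Row 2: (2,1)# 2/3 · (2,2)# 3/4 · (2,7)# 1/1
Row 3: (3,2)# 4/5 · (3,5)+ 1/2 · (3,6)# 1/3
Row 4: (4,1)# 3/3 · (4,2)# 4/5 · (4,3)+ 0/4 · (4,5)+ 2/3
Row 5: (5,2)# 5/6 · (5,3)# 4/6 · (5,5)+ 2/2
Row 6: (6,2)# 4/5 · (6,3)# 5/6 · (6,4)+ 2/6 · (6,7)+ 2/2
Row 7: (7,1)+ 0/1 · (7,3)# 3/4 · (7,4)# 2/4 · (7,5)+ 2/3 · (7,6)+ 3/3 · (7,7)+ 2/2
The smallest same-type fraction is 0/2 at (1,1), which reduces to 0/1. Any threshold above that leaves this resident unsatisfied.

0/1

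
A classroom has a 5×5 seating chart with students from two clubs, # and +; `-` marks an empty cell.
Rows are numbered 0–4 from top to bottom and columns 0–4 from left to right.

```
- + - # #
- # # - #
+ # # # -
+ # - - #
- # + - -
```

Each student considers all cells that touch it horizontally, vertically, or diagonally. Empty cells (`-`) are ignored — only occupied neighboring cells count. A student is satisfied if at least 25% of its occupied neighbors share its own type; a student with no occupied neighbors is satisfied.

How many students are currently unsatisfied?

(0,1)+ 0/2 unhappy
(0,3)# 3/3 ok
(0,4)# 2/2 ok
(1,1)# 3/5 ok
(1,2)# 5/6 ok
(1,4)# 3/3 ok
(2,0)+ 1/4 ok
(2,1)# 4/6 ok
(2,2)# 5/5 ok
(2,3)# 4/4 ok
(3,0)+ 1/4 ok
(3,1)# 3/6 ok
(3,4)# 1/1 ok
(4,1)# 1/3 ok
(4,2)+ 0/2 unhappy
Unsatisfied: (0,1), (4,2) — 2 in total.

2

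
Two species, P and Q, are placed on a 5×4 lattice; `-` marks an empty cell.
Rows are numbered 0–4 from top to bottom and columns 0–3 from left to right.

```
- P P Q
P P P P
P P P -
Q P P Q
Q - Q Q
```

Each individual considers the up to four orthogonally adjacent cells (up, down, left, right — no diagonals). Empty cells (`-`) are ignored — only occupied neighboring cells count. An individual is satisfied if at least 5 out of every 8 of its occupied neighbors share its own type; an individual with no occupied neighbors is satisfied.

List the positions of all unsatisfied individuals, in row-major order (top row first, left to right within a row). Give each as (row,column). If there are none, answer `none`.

(0,1)P 2/2 satisfied
(0,2)P 2/3 satisfied
(0,3)Q 0/2 not
(1,0)P 2/2 satisfied
(1,1)P 4/4 satisfied
(1,2)P 4/4 satisfied
(1,3)P 1/2 not
(2,0)P 2/3 satisfied
(2,1)P 4/4 satisfied
(2,2)P 3/3 satisfied
(3,0)Q 1/3 not
(3,1)P 2/3 satisfied
(3,2)P 2/4 not
(3,3)Q 1/2 not
(4,0)Q 1/1 satisfied
(4,2)Q 1/2 not
(4,3)Q 2/2 satisfied

(0,3), (1,3), (3,0), (3,2), (3,3), (4,2)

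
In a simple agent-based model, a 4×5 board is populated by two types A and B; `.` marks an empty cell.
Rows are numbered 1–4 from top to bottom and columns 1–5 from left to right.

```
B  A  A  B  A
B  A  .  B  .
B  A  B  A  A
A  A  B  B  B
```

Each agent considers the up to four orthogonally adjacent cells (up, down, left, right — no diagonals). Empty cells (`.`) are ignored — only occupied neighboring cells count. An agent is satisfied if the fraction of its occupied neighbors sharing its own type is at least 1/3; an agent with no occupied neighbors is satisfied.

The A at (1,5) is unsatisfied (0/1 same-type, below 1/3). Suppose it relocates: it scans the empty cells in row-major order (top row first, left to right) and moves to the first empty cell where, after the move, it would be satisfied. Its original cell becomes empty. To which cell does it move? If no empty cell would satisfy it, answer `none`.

(2,3)

Vacating (1,5). Empty cells in order:
  (2,3): 2/4 same-type → satisfied — stop here.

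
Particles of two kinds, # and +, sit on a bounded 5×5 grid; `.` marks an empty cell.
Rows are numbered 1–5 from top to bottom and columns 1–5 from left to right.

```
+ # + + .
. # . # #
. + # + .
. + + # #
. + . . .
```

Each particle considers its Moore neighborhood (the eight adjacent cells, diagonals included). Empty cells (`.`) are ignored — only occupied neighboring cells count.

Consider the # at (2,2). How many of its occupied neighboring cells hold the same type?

Occupied neighbors of (2,2): (1,1)=+, (1,2)=#, (1,3)=+, (3,2)=+, (3,3)=#.
Same type (#): 2 of 5.

2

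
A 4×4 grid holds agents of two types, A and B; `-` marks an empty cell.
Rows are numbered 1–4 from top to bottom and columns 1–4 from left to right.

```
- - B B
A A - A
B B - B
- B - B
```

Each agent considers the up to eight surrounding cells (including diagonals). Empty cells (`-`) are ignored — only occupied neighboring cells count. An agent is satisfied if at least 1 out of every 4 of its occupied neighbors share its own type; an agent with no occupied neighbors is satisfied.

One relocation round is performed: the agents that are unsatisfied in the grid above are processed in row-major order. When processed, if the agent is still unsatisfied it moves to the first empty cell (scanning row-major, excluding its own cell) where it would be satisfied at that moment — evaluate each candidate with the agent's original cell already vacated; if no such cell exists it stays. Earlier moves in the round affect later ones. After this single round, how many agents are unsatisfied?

0

Initially unsatisfied (in order): (2,4).
  (2,4) → (1,1).
Resulting grid:
A - B B
A A - -
B B - B
- B - B
All satisfied now.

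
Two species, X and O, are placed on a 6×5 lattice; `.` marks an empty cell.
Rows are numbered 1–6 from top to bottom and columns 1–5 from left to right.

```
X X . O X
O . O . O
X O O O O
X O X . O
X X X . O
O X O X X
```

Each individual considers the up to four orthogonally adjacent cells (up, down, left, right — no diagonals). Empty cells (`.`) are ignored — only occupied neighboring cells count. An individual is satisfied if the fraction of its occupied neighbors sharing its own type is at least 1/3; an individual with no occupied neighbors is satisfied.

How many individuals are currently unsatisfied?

6

(1,1)X 1/2 satisfied
(1,2)X 1/1 satisfied
(1,4)O 0/1 not
(1,5)X 0/2 not
(2,1)O 0/2 not
(2,3)O 1/1 satisfied
(2,5)O 1/2 satisfied
(3,1)X 1/3 satisfied
(3,2)O 2/3 satisfied
(3,3)O 3/4 satisfied
(3,4)O 2/2 satisfied
(3,5)O 3/3 satisfied
(4,1)X 2/3 satisfied
(4,2)O 1/4 not
(4,3)X 1/3 satisfied
(4,5)O 2/2 satisfied
(5,1)X 2/3 satisfied
(5,2)X 3/4 satisfied
(5,3)X 2/3 satisfied
(5,5)O 1/2 satisfied
(6,1)O 0/2 not
(6,2)X 1/3 satisfied
(6,3)O 0/3 not
(6,4)X 1/2 satisfied
(6,5)X 1/2 satisfied
Unsatisfied: (1,4), (1,5), (2,1), (4,2), (6,1), (6,3) — 6 in total.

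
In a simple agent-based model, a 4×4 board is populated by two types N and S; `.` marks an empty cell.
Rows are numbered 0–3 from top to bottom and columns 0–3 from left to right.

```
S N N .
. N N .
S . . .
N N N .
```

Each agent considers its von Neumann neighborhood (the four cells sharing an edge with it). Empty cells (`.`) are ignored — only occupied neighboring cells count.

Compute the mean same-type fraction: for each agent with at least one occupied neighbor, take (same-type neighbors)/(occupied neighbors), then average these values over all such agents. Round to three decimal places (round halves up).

0.685

(0,0)S 0/1
(0,1)N 2/3
(0,2)N 2/2
(1,1)N 2/2
(1,2)N 2/2
(2,0)S 0/1
(3,0)N 1/2
(3,1)N 2/2
(3,2)N 1/1
Sum over 9 agents: 0/1 + 2/3 + 2/2 + 2/2 + 2/2 + 0/1 + 1/2 + 2/2 + 1/1 = 37/6; mean = 37/6 ÷ 9 = 37/54 = 0.685185… → 0.685.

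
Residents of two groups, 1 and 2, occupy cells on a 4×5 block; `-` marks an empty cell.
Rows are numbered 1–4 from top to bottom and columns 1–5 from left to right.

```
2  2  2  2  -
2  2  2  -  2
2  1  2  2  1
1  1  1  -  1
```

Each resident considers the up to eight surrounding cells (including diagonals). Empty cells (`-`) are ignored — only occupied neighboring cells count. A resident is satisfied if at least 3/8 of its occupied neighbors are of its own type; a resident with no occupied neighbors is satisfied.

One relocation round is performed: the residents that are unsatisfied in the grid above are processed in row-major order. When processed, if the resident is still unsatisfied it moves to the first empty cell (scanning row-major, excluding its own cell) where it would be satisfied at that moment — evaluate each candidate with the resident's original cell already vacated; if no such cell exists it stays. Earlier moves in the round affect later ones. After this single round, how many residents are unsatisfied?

0

Initially unsatisfied (in order): (3,5).
  (3,5) → (4,4).
Resulting grid:
2 2 2 2 -
2 2 2 - 2
2 1 2 2 -
1 1 1 1 1
All satisfied now.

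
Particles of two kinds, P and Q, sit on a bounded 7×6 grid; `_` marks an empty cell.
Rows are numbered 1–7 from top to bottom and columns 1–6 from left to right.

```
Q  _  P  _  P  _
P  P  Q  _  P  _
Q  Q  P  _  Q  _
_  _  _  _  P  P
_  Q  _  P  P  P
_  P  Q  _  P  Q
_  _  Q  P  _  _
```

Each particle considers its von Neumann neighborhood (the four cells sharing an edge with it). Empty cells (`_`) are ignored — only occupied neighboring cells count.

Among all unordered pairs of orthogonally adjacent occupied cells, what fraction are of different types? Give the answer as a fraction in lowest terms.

7/12

Scan each occupied cell's neighbors to the right and below so each pair is counted once.
Row 1: Q(1,1)–P(2,1)≠ P(1,3)–Q(2,3)≠ P(1,5)–P(2,5)=  → 2/3 unlike.
Row 2: P(2,1)–P(2,2)= P(2,1)–Q(3,1)≠ P(2,2)–Q(2,3)≠ P(2,2)–Q(3,2)≠ Q(2,3)–P(3,3)≠ P(2,5)–Q(3,5)≠  → 5/6 unlike.
Row 3: Q(3,1)–Q(3,2)= Q(3,2)–P(3,3)≠ Q(3,5)–P(4,5)≠  → 2/3 unlike.
Row 4: P(4,5)–P(4,6)= P(4,5)–P(5,5)= P(4,6)–P(5,6)=  → 0/3 unlike.
Row 5: Q(5,2)–P(6,2)≠ P(5,4)–P(5,5)= P(5,5)–P(5,6)= P(5,5)–P(6,5)= P(5,6)–Q(6,6)≠  → 2/5 unlike.
Row 6: P(6,2)–Q(6,3)≠ Q(6,3)–Q(7,3)= P(6,5)–Q(6,6)≠  → 2/3 unlike.
Row 7: Q(7,3)–P(7,4)≠  → 1/1 unlike.
Total adjacent occupied pairs: 24; unlike-type pairs: 14.
14/24 reduces to 7/12.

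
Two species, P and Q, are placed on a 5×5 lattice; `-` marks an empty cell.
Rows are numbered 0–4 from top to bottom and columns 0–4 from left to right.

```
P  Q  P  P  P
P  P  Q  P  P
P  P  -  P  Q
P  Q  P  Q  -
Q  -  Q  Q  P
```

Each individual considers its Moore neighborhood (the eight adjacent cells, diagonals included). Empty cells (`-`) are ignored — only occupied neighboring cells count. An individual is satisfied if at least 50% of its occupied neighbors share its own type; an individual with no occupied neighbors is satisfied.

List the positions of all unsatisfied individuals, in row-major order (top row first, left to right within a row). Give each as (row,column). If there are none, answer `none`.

(0,1), (1,2), (2,4), (3,1), (3,2), (4,4)

(0,0)P 2/3 ✓
(0,1)Q 1/5 ✗
(0,2)P 3/5 ✓
(0,3)P 4/5 ✓
(0,4)P 3/3 ✓
(1,0)P 4/5 ✓
(1,1)P 5/7 ✓
(1,2)Q 1/7 ✗
(1,3)P 5/7 ✓
(1,4)P 4/5 ✓
(2,0)P 4/5 ✓
(2,1)P 5/7 ✓
(2,3)P 3/6 ✓
(2,4)Q 1/4 ✗
(3,0)P 2/4 ✓
(3,1)Q 2/6 ✗
(3,2)P 2/6 ✗
(3,3)Q 3/6 ✓
(4,0)Q 1/2 ✓
(4,2)Q 3/4 ✓
(4,3)Q 2/4 ✓
(4,4)P 0/2 ✗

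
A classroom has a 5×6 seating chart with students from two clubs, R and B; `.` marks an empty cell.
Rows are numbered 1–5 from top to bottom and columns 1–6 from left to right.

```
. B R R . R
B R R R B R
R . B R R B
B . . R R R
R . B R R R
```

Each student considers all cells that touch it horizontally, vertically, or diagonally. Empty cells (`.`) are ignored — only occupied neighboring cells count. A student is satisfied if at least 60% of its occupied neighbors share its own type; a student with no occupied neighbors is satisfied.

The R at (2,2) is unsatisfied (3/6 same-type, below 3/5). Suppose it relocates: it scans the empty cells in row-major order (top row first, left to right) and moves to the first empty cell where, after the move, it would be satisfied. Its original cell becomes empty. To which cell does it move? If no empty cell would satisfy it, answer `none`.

Vacating (2,2). Empty cells in order:
  (1,1): 0/2 same-type → still unsatisfied.
  (1,5): 4/5 same-type → satisfied — stop here.

(1,5)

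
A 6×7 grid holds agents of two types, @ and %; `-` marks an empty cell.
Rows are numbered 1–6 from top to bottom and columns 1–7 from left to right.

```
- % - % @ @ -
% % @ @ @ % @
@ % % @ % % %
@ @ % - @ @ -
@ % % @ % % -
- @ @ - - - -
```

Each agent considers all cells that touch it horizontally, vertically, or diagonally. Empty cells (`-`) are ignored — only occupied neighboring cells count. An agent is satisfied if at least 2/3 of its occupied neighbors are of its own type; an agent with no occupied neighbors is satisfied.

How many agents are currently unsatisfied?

26

Row 1: (1,2)% 2/3 ✓ · (1,4)% 0/4 ✗ · (1,5)@ 3/5 ✗ · (1,6)@ 3/4 ✓
Row 2: (2,1)% 3/4 ✓ · (2,2)% 4/6 ✓ · (2,3)@ 2/7 ✗ · (2,4)@ 4/7 ✗ · (2,5)@ 4/8 ✗ · (2,6)% 3/7 ✗ · (2,7)@ 1/4 ✗
Row 3: (3,1)@ 2/5 ✗ · (3,2)% 4/8 ✗ · (3,3)% 3/7 ✗ · (3,4)@ 4/7 ✗ · (3,5)% 2/7 ✗ · (3,6)% 3/7 ✗ · (3,7)% 2/4 ✗
Row 4: (4,1)@ 3/5 ✗ · (4,2)@ 3/8 ✗ · (4,3)% 4/7 ✗ · (4,5)@ 3/7 ✗ · (4,6)@ 1/6 ✗
Row 5: (5,1)@ 3/4 ✓ · (5,2)% 2/7 ✗ · (5,3)% 2/6 ✗ · (5,4)@ 2/5 ✗ · (5,5)% 1/4 ✗ · (5,6)% 1/3 ✗
Row 6: (6,2)@ 2/4 ✗ · (6,3)@ 2/4 ✗
Unsatisfied: (1,4), (1,5), (2,3), (2,4), (2,5), (2,6), (2,7), (3,1), (3,2), (3,3), (3,4), (3,5), (3,6), (3,7), (4,1), (4,2), (4,3), (4,5), (4,6), (5,2), (5,3), (5,4), (5,5), (5,6), (6,2), (6,3) — 26 in total.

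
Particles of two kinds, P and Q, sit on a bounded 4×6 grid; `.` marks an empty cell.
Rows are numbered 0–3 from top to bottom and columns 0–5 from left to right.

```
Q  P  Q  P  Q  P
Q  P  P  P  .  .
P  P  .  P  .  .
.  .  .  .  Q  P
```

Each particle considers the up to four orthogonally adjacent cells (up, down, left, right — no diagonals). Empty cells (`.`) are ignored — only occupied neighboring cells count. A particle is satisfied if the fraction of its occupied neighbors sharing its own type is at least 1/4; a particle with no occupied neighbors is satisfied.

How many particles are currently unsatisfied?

Row 0: (0,0)Q 1/2 satisfied · (0,1)P 1/3 satisfied · (0,2)Q 0/3 not · (0,3)P 1/3 satisfied · (0,4)Q 0/2 not · (0,5)P 0/1 not
Row 1: (1,0)Q 1/3 satisfied · (1,1)P 3/4 satisfied · (1,2)P 2/3 satisfied · (1,3)P 3/3 satisfied
Row 2: (2,0)P 1/2 satisfied · (2,1)P 2/2 satisfied · (2,3)P 1/1 satisfied
Row 3: (3,4)Q 0/1 not · (3,5)P 0/1 not
Unsatisfied: (0,2), (0,4), (0,5), (3,4), (3,5) — 5 in total.

5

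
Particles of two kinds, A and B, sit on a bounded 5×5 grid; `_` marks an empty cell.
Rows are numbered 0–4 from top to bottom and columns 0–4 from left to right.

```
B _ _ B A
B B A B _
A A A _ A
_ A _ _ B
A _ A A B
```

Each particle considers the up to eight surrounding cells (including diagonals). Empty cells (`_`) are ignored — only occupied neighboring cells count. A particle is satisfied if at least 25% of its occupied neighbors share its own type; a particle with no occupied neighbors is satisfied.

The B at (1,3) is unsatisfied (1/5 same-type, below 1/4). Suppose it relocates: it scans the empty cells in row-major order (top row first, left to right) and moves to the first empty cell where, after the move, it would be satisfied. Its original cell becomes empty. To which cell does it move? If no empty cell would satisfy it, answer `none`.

(0,1)

Vacating (1,3). Empty cells in order:
  (0,1): 3/4 same-type → satisfied — stop here.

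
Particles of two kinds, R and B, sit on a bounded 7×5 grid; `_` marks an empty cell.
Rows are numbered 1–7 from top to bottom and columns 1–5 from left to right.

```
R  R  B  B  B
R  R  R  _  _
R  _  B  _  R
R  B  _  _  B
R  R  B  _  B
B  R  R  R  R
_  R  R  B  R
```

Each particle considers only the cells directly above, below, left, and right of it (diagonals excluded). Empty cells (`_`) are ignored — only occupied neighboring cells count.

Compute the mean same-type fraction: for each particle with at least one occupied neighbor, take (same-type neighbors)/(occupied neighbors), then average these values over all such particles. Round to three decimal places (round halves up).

(1,1)R 2/2
(1,2)R 2/3
(1,3)B 1/3
(1,4)B 2/2
(1,5)B 1/1
(2,1)R 3/3
(2,2)R 3/3
(2,3)R 1/3
(3,1)R 2/2
(3,3)B 0/1
(3,5)R 0/1
(4,1)R 2/3
(4,2)B 0/2
(4,5)B 1/2
(5,1)R 2/3
(5,2)R 2/4
(5,3)B 0/2
(5,5)B 1/2
(6,1)B 0/2
(6,2)R 3/4
(6,3)R 3/4
(6,4)R 2/3
(6,5)R 2/3
(7,2)R 2/2
(7,3)R 2/3
(7,4)B 0/3
(7,5)R 1/2
Sum over 27 particles: 2/2 + 2/3 + 1/3 + 2/2 + 1/1 + 3/3 + 3/3 + 1/3 + 2/2 + 0/1 + 0/1 + 2/3 + 0/2 + 1/2 + 2/3 + 2/4 + 0/2 + 1/2 + 0/2 + 3/4 + 3/4 + 2/3 + 2/3 + 2/2 + 2/3 + 0/3 + 1/2 = 91/6; mean = 91/6 ÷ 27 = 91/162 = 0.561728… → 0.562.

0.562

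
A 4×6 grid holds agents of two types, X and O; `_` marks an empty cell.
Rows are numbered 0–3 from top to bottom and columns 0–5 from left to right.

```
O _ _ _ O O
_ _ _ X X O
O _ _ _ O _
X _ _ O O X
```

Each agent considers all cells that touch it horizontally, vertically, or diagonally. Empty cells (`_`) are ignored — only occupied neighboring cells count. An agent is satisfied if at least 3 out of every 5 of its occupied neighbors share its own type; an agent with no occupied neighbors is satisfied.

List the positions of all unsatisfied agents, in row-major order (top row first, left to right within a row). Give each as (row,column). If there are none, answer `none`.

Row 0: (0,0)O 0/0 satisfied · (0,4)O 2/4 not · (0,5)O 2/3 satisfied
Row 1: (1,3)X 1/3 not · (1,4)X 1/5 not · (1,5)O 3/4 satisfied
Row 2: (2,0)O 0/1 not · (2,4)O 3/6 not
Row 3: (3,0)X 0/1 not · (3,3)O 2/2 satisfied · (3,4)O 2/3 satisfied · (3,5)X 0/2 not

(0,4), (1,3), (1,4), (2,0), (2,4), (3,0), (3,5)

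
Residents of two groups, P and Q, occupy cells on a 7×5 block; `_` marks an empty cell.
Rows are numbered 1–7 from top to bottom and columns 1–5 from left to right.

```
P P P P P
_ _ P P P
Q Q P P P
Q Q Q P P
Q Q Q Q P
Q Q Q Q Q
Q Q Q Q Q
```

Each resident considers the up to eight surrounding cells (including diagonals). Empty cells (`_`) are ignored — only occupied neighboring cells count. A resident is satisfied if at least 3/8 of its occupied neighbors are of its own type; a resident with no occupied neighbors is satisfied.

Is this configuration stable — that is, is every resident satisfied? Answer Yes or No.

Row 1: (1,1)P 1/1 satisfied · (1,2)P 3/3 satisfied · (1,3)P 4/4 satisfied · (1,4)P 5/5 satisfied · (1,5)P 3/3 satisfied
Row 2: (2,3)P 6/7 satisfied · (2,4)P 8/8 satisfied · (2,5)P 5/5 satisfied
Row 3: (3,1)Q 3/3 satisfied · (3,2)Q 4/6 satisfied · (3,3)P 4/7 satisfied · (3,4)P 7/8 satisfied · (3,5)P 5/5 satisfied
Row 4: (4,1)Q 5/5 satisfied · (4,2)Q 7/8 satisfied · (4,3)Q 5/8 satisfied · (4,4)P 5/8 satisfied · (4,5)P 4/5 satisfied
Row 5: (5,1)Q 5/5 satisfied · (5,2)Q 8/8 satisfied · (5,3)Q 7/8 satisfied · (5,4)Q 5/8 satisfied · (5,5)P 2/5 satisfied
Row 6: (6,1)Q 5/5 satisfied · (6,2)Q 8/8 satisfied · (6,3)Q 8/8 satisfied · (6,4)Q 7/8 satisfied · (6,5)Q 4/5 satisfied
Row 7: (7,1)Q 3/3 satisfied · (7,2)Q 5/5 satisfied · (7,3)Q 5/5 satisfied · (7,4)Q 5/5 satisfied · (7,5)Q 3/3 satisfied
All meet the threshold, so the configuration is stable.

Yes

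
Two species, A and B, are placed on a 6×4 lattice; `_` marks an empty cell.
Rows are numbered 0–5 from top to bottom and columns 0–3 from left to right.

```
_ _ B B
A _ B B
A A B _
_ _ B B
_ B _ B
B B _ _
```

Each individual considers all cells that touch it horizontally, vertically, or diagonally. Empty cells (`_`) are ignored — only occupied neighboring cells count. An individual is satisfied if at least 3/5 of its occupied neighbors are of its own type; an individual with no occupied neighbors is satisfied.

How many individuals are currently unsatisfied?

1

Row 0: (0,2)B 3/3 ✓ · (0,3)B 3/3 ✓
Row 1: (1,0)A 2/2 ✓ · (1,2)B 4/5 ✓ · (1,3)B 4/4 ✓
Row 2: (2,0)A 2/2 ✓ · (2,1)A 2/5 ✗ · (2,2)B 4/5 ✓
Row 3: (3,2)B 4/5 ✓ · (3,3)B 3/3 ✓
Row 4: (4,1)B 3/3 ✓ · (4,3)B 2/2 ✓
Row 5: (5,0)B 2/2 ✓ · (5,1)B 2/2 ✓
Unsatisfied: (2,1) — 1 in total.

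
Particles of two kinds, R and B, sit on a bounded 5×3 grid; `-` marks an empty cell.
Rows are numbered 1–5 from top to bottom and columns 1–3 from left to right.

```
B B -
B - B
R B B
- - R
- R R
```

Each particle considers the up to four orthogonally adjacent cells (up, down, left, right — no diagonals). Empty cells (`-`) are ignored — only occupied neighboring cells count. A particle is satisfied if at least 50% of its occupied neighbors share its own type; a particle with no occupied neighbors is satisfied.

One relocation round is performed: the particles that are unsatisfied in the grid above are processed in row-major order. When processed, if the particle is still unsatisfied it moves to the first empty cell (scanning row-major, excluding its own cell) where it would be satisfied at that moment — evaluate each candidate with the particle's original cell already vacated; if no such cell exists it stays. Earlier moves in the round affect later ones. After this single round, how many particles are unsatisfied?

0

Initially unsatisfied (in order): (3,1).
  (3,1) → (4,1).
Resulting grid:
B B -
B - B
- B B
R - R
- R R
All satisfied now.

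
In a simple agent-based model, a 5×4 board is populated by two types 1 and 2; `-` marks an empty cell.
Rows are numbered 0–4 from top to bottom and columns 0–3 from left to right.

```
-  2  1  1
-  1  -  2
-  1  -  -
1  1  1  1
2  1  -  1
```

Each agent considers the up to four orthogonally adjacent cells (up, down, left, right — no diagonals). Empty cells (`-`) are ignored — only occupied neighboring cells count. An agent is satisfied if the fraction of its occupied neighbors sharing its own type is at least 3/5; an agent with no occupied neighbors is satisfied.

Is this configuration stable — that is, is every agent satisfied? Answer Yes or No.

(0,1)2 0/2 ✗
(0,2)1 1/2 ✗
(0,3)1 1/2 ✗
(1,1)1 1/2 ✗
(1,3)2 0/1 ✗
(2,1)1 2/2 ✓
(3,0)1 1/2 ✗
(3,1)1 4/4 ✓
(3,2)1 2/2 ✓
(3,3)1 2/2 ✓
(4,0)2 0/2 ✗
(4,1)1 1/2 ✗
(4,3)1 1/1 ✓
For instance (0,1) has only 0/2 same-type neighbors, below 3/5.

No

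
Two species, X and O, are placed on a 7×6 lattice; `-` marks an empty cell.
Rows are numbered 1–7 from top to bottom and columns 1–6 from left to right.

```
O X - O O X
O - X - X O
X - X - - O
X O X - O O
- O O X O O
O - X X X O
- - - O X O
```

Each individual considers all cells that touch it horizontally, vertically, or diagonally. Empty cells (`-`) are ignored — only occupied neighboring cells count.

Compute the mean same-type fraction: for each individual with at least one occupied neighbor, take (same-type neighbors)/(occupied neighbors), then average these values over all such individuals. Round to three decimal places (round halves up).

Row 1: (1,1)O 1/2 · (1,2)X 1/3 · (1,4)O 1/3 · (1,5)O 2/4 · (1,6)X 1/3
Row 2: (2,1)O 1/3 · (2,3)X 2/3 · (2,5)X 1/5 · (2,6)O 2/4
Row 3: (3,1)X 1/3 · (3,3)X 2/3 · (3,6)O 3/4
Row 4: (4,1)X 1/3 · (4,2)O 2/6 · (4,3)X 2/5 · (4,5)O 4/5 · (4,6)O 4/4
Row 5: (5,2)O 3/6 · (5,3)O 2/6 · (5,4)X 4/7 · (5,5)O 4/7 · (5,6)O 4/5
Row 6: (6,1)O 1/1 · (6,3)X 2/5 · (6,4)X 4/7 · (6,5)X 3/8 · (6,6)O 3/5
Row 7: (7,4)O 0/4 · (7,5)X 2/5 · (7,6)O 1/3
Sum over 30 individuals: 1/2 + 1/3 + 1/3 + 2/4 + 1/3 + 1/3 + 2/3 + 1/5 + 2/4 + 1/3 + 2/3 + 3/4 + 1/3 + 2/6 + 2/5 + 4/5 + 4/4 + 3/6 + 2/6 + 4/7 + 4/7 + 4/5 + 1/1 + 2/5 + 4/7 + 3/8 + 3/5 + 0/4 + 2/5 + 1/3 = 12409/840; mean = 12409/840 ÷ 30 = 12409/25200 = 0.492420… → 0.492.

0.492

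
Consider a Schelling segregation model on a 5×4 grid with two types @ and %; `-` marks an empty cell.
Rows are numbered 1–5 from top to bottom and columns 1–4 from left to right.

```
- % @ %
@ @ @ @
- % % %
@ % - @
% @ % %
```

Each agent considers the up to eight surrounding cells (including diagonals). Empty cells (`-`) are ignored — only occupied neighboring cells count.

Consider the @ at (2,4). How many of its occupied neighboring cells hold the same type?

2

Occupied neighbors of (2,4): (1,3)=@, (1,4)=%, (2,3)=@, (3,3)=%, (3,4)=%.
Same type (@): 2 of 5.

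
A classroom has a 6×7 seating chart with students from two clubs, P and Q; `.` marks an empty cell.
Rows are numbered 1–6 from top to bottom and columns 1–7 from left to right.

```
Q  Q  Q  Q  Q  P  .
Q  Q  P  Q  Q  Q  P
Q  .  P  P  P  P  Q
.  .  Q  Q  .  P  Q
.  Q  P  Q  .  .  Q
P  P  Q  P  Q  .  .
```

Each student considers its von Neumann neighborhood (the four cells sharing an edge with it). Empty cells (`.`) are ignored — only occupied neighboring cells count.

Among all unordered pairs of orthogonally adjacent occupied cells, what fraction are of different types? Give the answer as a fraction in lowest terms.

Scan each occupied cell's neighbors to the right and below so each pair is counted once.
From row 1: 3 unlike of 11 pairs (running 3/11).
From row 2: 7 unlike of 12 pairs (running 10/23).
From row 3: 3 unlike of 8 pairs (running 13/31).
From row 4: 2 unlike of 5 pairs (running 15/36).
From row 5: 5 unlike of 5 pairs (running 20/41).
From row 6: 3 unlike of 4 pairs (running 23/45).
Total adjacent occupied pairs: 45; unlike-type pairs: 23.
23/45 is already in lowest terms.

23/45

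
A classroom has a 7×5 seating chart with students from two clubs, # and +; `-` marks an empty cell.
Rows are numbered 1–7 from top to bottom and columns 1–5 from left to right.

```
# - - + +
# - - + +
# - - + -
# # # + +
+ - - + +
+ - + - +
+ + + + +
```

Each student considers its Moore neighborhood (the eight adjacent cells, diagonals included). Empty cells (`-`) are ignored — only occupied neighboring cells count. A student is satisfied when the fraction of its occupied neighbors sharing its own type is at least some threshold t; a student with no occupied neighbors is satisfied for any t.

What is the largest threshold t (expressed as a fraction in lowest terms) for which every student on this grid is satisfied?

1/4

(1,1)# 1/1
(1,4)+ 3/3
(1,5)+ 3/3
(2,1)# 2/2
(2,4)+ 4/4
(2,5)+ 4/4
(3,1)# 3/3
(3,4)+ 4/5
(4,1)# 2/3
(4,2)# 3/4
(4,3)# 1/4
(4,4)+ 4/5
(4,5)+ 4/4
(5,1)+ 1/3
(5,4)+ 5/6
(5,5)+ 4/4
(6,1)+ 3/3
(6,3)+ 4/4
(6,5)+ 4/4
(7,1)+ 2/2
(7,2)+ 4/4
(7,3)+ 3/3
(7,4)+ 4/4
(7,5)+ 2/2
The smallest same-type fraction is 1/4 at (4,3), which reduces to 1/4. Any threshold above that leaves this student unsatisfied.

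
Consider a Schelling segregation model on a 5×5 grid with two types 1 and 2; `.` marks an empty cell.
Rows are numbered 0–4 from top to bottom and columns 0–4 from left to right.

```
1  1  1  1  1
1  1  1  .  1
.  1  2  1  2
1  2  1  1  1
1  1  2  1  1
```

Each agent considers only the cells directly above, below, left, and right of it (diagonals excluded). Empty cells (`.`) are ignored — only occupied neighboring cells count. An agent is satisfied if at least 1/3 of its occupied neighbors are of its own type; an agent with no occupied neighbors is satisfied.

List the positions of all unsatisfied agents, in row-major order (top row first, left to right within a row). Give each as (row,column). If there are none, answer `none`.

(0,0)1 2/2 ✓
(0,1)1 3/3 ✓
(0,2)1 3/3 ✓
(0,3)1 2/2 ✓
(0,4)1 2/2 ✓
(1,0)1 2/2 ✓
(1,1)1 4/4 ✓
(1,2)1 2/3 ✓
(1,4)1 1/2 ✓
(2,1)1 1/3 ✓
(2,2)2 0/4 ✗
(2,3)1 1/3 ✓
(2,4)2 0/3 ✗
(3,0)1 1/2 ✓
(3,1)2 0/4 ✗
(3,2)1 1/4 ✗
(3,3)1 4/4 ✓
(3,4)1 2/3 ✓
(4,0)1 2/2 ✓
(4,1)1 1/3 ✓
(4,2)2 0/3 ✗
(4,3)1 2/3 ✓
(4,4)1 2/2 ✓

(2,2), (2,4), (3,1), (3,2), (4,2)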